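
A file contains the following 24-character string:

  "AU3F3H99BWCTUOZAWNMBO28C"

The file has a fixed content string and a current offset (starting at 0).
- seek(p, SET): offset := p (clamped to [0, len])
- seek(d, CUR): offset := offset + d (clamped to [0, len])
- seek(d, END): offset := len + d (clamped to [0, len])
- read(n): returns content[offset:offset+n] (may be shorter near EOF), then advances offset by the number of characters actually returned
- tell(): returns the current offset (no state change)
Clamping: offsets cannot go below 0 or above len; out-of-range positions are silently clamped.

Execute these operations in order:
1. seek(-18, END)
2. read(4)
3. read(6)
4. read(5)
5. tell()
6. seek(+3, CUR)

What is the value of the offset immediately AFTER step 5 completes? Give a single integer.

Answer: 21

Derivation:
After 1 (seek(-18, END)): offset=6
After 2 (read(4)): returned '99BW', offset=10
After 3 (read(6)): returned 'CTUOZA', offset=16
After 4 (read(5)): returned 'WNMBO', offset=21
After 5 (tell()): offset=21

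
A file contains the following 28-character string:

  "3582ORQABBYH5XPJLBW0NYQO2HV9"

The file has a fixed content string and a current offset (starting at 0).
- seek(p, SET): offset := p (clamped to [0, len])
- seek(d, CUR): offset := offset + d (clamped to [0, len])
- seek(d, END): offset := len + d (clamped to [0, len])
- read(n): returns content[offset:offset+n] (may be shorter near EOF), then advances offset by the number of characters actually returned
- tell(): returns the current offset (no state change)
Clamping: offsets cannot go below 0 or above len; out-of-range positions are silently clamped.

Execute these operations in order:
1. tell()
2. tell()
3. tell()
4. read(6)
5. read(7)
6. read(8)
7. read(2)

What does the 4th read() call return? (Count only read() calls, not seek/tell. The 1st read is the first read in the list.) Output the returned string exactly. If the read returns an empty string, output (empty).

After 1 (tell()): offset=0
After 2 (tell()): offset=0
After 3 (tell()): offset=0
After 4 (read(6)): returned '3582OR', offset=6
After 5 (read(7)): returned 'QABBYH5', offset=13
After 6 (read(8)): returned 'XPJLBW0N', offset=21
After 7 (read(2)): returned 'YQ', offset=23

Answer: YQ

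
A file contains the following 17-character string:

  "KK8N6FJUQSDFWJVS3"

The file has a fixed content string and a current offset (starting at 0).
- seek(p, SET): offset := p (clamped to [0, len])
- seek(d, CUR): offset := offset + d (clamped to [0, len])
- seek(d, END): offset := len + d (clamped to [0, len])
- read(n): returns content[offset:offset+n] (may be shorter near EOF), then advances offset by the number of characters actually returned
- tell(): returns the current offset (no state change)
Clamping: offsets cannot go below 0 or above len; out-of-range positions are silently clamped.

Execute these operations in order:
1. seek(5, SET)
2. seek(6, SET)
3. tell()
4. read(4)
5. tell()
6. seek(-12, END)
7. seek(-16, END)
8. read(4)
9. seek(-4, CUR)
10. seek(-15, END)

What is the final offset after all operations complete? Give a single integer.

After 1 (seek(5, SET)): offset=5
After 2 (seek(6, SET)): offset=6
After 3 (tell()): offset=6
After 4 (read(4)): returned 'JUQS', offset=10
After 5 (tell()): offset=10
After 6 (seek(-12, END)): offset=5
After 7 (seek(-16, END)): offset=1
After 8 (read(4)): returned 'K8N6', offset=5
After 9 (seek(-4, CUR)): offset=1
After 10 (seek(-15, END)): offset=2

Answer: 2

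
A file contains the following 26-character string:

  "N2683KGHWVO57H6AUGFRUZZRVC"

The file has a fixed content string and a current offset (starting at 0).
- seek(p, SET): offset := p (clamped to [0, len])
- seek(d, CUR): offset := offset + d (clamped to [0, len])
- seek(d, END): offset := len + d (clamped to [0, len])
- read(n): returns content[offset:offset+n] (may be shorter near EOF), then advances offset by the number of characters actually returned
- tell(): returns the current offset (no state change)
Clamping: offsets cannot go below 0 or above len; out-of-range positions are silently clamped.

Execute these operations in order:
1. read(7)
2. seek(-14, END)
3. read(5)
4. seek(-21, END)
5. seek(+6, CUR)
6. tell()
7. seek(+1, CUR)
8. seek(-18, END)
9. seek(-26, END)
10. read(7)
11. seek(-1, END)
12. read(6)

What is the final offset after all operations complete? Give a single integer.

Answer: 26

Derivation:
After 1 (read(7)): returned 'N2683KG', offset=7
After 2 (seek(-14, END)): offset=12
After 3 (read(5)): returned '7H6AU', offset=17
After 4 (seek(-21, END)): offset=5
After 5 (seek(+6, CUR)): offset=11
After 6 (tell()): offset=11
After 7 (seek(+1, CUR)): offset=12
After 8 (seek(-18, END)): offset=8
After 9 (seek(-26, END)): offset=0
After 10 (read(7)): returned 'N2683KG', offset=7
After 11 (seek(-1, END)): offset=25
After 12 (read(6)): returned 'C', offset=26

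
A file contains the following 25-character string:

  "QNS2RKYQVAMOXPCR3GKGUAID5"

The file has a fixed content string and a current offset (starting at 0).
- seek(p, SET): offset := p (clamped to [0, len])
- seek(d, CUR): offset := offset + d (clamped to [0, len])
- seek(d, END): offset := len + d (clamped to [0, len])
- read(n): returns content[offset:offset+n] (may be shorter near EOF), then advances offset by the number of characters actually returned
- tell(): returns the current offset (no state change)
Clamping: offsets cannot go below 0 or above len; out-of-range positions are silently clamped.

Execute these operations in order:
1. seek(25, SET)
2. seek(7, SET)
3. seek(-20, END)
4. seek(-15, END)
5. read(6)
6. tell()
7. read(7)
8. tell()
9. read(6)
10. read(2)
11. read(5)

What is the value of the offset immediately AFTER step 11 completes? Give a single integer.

After 1 (seek(25, SET)): offset=25
After 2 (seek(7, SET)): offset=7
After 3 (seek(-20, END)): offset=5
After 4 (seek(-15, END)): offset=10
After 5 (read(6)): returned 'MOXPCR', offset=16
After 6 (tell()): offset=16
After 7 (read(7)): returned '3GKGUAI', offset=23
After 8 (tell()): offset=23
After 9 (read(6)): returned 'D5', offset=25
After 10 (read(2)): returned '', offset=25
After 11 (read(5)): returned '', offset=25

Answer: 25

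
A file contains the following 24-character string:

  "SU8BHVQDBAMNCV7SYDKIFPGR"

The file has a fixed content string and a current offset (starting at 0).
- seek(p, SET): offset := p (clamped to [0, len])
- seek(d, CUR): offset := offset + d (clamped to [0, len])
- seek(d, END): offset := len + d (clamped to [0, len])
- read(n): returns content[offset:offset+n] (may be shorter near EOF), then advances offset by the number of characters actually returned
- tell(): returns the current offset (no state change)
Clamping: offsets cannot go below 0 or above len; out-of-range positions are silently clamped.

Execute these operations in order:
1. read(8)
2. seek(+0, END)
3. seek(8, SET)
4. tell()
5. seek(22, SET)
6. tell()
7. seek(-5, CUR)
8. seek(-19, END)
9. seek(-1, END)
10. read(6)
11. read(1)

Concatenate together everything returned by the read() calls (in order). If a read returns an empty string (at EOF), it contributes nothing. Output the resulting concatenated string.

Answer: SU8BHVQDR

Derivation:
After 1 (read(8)): returned 'SU8BHVQD', offset=8
After 2 (seek(+0, END)): offset=24
After 3 (seek(8, SET)): offset=8
After 4 (tell()): offset=8
After 5 (seek(22, SET)): offset=22
After 6 (tell()): offset=22
After 7 (seek(-5, CUR)): offset=17
After 8 (seek(-19, END)): offset=5
After 9 (seek(-1, END)): offset=23
After 10 (read(6)): returned 'R', offset=24
After 11 (read(1)): returned '', offset=24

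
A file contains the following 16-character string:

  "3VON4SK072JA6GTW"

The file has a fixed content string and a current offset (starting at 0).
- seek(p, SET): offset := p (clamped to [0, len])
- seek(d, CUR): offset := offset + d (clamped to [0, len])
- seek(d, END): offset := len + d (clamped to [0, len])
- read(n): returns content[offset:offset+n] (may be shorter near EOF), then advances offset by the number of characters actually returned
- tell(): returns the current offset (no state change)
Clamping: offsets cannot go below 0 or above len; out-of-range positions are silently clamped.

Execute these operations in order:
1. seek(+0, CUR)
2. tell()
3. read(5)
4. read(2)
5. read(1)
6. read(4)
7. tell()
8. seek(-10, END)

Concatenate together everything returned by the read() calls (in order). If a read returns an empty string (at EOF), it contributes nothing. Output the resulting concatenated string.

After 1 (seek(+0, CUR)): offset=0
After 2 (tell()): offset=0
After 3 (read(5)): returned '3VON4', offset=5
After 4 (read(2)): returned 'SK', offset=7
After 5 (read(1)): returned '0', offset=8
After 6 (read(4)): returned '72JA', offset=12
After 7 (tell()): offset=12
After 8 (seek(-10, END)): offset=6

Answer: 3VON4SK072JA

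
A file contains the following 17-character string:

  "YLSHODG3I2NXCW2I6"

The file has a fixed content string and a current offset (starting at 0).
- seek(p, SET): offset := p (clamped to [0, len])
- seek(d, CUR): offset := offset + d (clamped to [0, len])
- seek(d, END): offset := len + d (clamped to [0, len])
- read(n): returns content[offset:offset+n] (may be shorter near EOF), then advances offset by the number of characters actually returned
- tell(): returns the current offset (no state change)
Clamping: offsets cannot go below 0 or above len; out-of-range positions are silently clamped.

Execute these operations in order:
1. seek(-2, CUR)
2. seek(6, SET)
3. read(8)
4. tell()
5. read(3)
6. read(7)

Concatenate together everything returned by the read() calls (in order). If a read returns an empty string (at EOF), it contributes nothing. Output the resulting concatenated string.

After 1 (seek(-2, CUR)): offset=0
After 2 (seek(6, SET)): offset=6
After 3 (read(8)): returned 'G3I2NXCW', offset=14
After 4 (tell()): offset=14
After 5 (read(3)): returned '2I6', offset=17
After 6 (read(7)): returned '', offset=17

Answer: G3I2NXCW2I6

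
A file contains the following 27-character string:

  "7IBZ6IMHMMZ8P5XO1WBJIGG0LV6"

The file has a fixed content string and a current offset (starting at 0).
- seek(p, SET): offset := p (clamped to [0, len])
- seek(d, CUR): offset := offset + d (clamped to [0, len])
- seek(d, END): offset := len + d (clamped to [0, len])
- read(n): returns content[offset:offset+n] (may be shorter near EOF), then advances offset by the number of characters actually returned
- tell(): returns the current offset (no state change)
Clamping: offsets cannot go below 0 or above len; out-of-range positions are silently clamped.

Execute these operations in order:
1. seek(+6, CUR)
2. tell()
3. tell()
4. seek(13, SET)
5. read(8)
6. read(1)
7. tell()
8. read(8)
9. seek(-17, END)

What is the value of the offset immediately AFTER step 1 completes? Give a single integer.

After 1 (seek(+6, CUR)): offset=6

Answer: 6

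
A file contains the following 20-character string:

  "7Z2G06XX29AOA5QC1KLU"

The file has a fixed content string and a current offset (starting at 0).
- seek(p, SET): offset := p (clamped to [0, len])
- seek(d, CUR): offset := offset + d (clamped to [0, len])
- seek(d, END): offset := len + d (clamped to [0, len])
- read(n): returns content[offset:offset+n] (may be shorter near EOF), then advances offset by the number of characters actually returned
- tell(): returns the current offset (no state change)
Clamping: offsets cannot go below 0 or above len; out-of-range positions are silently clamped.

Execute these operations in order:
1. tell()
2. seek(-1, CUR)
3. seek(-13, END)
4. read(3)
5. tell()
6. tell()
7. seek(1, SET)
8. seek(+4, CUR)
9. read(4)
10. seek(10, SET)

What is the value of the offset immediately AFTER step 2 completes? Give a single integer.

Answer: 0

Derivation:
After 1 (tell()): offset=0
After 2 (seek(-1, CUR)): offset=0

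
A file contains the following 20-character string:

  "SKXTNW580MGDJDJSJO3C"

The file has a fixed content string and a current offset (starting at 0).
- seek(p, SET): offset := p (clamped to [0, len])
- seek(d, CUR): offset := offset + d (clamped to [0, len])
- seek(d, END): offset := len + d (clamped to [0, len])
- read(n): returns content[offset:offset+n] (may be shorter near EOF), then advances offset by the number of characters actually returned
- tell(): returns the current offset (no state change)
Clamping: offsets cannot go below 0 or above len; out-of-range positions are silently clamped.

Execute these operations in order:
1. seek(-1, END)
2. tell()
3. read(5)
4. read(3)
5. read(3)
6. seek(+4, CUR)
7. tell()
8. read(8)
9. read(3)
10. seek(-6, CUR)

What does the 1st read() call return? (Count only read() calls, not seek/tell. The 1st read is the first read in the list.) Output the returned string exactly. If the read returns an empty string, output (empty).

Answer: C

Derivation:
After 1 (seek(-1, END)): offset=19
After 2 (tell()): offset=19
After 3 (read(5)): returned 'C', offset=20
After 4 (read(3)): returned '', offset=20
After 5 (read(3)): returned '', offset=20
After 6 (seek(+4, CUR)): offset=20
After 7 (tell()): offset=20
After 8 (read(8)): returned '', offset=20
After 9 (read(3)): returned '', offset=20
After 10 (seek(-6, CUR)): offset=14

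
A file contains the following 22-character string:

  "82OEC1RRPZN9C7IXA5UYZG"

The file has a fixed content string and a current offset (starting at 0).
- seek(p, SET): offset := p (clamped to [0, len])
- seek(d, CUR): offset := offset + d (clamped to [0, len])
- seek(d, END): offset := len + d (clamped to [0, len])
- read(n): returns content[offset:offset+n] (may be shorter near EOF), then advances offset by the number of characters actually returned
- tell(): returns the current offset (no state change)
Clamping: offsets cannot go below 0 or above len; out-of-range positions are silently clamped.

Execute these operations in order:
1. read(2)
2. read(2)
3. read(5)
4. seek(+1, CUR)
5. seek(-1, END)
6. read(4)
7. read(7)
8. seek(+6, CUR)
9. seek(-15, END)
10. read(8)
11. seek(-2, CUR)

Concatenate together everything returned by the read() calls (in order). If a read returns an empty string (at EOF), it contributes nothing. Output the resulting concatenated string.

Answer: 82OEC1RRPGRPZN9C7I

Derivation:
After 1 (read(2)): returned '82', offset=2
After 2 (read(2)): returned 'OE', offset=4
After 3 (read(5)): returned 'C1RRP', offset=9
After 4 (seek(+1, CUR)): offset=10
After 5 (seek(-1, END)): offset=21
After 6 (read(4)): returned 'G', offset=22
After 7 (read(7)): returned '', offset=22
After 8 (seek(+6, CUR)): offset=22
After 9 (seek(-15, END)): offset=7
After 10 (read(8)): returned 'RPZN9C7I', offset=15
After 11 (seek(-2, CUR)): offset=13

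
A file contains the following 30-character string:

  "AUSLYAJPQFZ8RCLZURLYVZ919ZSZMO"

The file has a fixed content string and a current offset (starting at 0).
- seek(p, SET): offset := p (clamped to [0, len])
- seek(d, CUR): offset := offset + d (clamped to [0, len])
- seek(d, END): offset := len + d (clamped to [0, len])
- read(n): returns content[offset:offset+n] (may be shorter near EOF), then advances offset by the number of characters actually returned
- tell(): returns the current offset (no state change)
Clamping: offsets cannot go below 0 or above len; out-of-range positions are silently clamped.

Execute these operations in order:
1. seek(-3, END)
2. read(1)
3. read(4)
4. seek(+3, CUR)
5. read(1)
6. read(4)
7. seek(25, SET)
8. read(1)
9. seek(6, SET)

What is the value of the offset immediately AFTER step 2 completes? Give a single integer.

After 1 (seek(-3, END)): offset=27
After 2 (read(1)): returned 'Z', offset=28

Answer: 28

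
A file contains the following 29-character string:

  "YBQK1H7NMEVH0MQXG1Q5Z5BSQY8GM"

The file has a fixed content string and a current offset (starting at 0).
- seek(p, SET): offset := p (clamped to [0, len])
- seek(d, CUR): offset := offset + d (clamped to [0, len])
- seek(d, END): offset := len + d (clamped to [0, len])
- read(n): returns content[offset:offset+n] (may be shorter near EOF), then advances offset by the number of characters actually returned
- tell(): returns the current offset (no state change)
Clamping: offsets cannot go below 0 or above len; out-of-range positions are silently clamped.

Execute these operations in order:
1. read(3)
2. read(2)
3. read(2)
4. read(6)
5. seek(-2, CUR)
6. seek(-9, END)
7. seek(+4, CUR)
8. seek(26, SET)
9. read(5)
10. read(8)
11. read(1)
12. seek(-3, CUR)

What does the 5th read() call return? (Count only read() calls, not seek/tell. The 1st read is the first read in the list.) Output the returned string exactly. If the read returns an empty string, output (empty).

After 1 (read(3)): returned 'YBQ', offset=3
After 2 (read(2)): returned 'K1', offset=5
After 3 (read(2)): returned 'H7', offset=7
After 4 (read(6)): returned 'NMEVH0', offset=13
After 5 (seek(-2, CUR)): offset=11
After 6 (seek(-9, END)): offset=20
After 7 (seek(+4, CUR)): offset=24
After 8 (seek(26, SET)): offset=26
After 9 (read(5)): returned '8GM', offset=29
After 10 (read(8)): returned '', offset=29
After 11 (read(1)): returned '', offset=29
After 12 (seek(-3, CUR)): offset=26

Answer: 8GM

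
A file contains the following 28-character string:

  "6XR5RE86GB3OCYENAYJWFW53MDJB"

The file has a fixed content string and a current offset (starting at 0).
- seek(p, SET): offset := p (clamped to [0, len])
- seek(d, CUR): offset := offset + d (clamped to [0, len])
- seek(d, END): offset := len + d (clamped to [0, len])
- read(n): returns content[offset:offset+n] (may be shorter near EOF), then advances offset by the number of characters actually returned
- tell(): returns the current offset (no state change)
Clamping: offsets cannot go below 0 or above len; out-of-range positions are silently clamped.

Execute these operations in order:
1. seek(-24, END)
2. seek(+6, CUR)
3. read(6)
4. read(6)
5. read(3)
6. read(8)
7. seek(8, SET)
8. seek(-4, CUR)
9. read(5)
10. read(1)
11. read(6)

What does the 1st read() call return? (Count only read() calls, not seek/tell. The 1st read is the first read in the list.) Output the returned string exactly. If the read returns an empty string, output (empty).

Answer: 3OCYEN

Derivation:
After 1 (seek(-24, END)): offset=4
After 2 (seek(+6, CUR)): offset=10
After 3 (read(6)): returned '3OCYEN', offset=16
After 4 (read(6)): returned 'AYJWFW', offset=22
After 5 (read(3)): returned '53M', offset=25
After 6 (read(8)): returned 'DJB', offset=28
After 7 (seek(8, SET)): offset=8
After 8 (seek(-4, CUR)): offset=4
After 9 (read(5)): returned 'RE86G', offset=9
After 10 (read(1)): returned 'B', offset=10
After 11 (read(6)): returned '3OCYEN', offset=16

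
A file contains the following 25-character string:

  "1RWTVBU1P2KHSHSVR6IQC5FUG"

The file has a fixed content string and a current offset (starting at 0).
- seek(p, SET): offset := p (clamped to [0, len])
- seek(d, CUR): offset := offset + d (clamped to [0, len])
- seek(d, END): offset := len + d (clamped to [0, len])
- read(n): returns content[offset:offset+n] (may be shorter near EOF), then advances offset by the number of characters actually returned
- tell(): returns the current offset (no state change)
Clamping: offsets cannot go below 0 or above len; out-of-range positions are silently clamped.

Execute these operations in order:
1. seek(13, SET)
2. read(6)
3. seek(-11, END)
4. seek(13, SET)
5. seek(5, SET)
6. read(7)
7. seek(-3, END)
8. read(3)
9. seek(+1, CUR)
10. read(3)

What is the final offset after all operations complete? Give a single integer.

Answer: 25

Derivation:
After 1 (seek(13, SET)): offset=13
After 2 (read(6)): returned 'HSVR6I', offset=19
After 3 (seek(-11, END)): offset=14
After 4 (seek(13, SET)): offset=13
After 5 (seek(5, SET)): offset=5
After 6 (read(7)): returned 'BU1P2KH', offset=12
After 7 (seek(-3, END)): offset=22
After 8 (read(3)): returned 'FUG', offset=25
After 9 (seek(+1, CUR)): offset=25
After 10 (read(3)): returned '', offset=25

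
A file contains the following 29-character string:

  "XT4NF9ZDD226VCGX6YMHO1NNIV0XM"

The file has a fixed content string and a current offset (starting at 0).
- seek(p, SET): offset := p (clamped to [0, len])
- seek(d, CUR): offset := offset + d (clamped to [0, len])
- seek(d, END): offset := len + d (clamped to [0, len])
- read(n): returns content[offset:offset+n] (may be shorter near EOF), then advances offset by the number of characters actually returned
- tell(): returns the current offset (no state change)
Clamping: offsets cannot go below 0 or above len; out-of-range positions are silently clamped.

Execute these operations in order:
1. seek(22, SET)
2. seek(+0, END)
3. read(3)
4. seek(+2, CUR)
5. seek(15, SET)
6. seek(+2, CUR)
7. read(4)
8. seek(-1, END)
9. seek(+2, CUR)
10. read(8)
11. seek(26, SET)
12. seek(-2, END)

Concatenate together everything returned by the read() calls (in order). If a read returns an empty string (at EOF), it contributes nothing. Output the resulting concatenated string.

After 1 (seek(22, SET)): offset=22
After 2 (seek(+0, END)): offset=29
After 3 (read(3)): returned '', offset=29
After 4 (seek(+2, CUR)): offset=29
After 5 (seek(15, SET)): offset=15
After 6 (seek(+2, CUR)): offset=17
After 7 (read(4)): returned 'YMHO', offset=21
After 8 (seek(-1, END)): offset=28
After 9 (seek(+2, CUR)): offset=29
After 10 (read(8)): returned '', offset=29
After 11 (seek(26, SET)): offset=26
After 12 (seek(-2, END)): offset=27

Answer: YMHO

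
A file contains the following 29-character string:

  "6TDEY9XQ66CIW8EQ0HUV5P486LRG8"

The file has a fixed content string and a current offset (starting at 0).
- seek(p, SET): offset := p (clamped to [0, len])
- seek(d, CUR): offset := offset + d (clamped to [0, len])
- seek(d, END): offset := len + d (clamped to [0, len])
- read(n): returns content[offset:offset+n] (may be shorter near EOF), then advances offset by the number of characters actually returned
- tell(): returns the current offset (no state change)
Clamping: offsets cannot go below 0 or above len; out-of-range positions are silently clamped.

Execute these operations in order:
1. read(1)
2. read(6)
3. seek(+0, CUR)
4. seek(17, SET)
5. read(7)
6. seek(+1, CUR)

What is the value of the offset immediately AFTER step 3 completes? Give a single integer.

Answer: 7

Derivation:
After 1 (read(1)): returned '6', offset=1
After 2 (read(6)): returned 'TDEY9X', offset=7
After 3 (seek(+0, CUR)): offset=7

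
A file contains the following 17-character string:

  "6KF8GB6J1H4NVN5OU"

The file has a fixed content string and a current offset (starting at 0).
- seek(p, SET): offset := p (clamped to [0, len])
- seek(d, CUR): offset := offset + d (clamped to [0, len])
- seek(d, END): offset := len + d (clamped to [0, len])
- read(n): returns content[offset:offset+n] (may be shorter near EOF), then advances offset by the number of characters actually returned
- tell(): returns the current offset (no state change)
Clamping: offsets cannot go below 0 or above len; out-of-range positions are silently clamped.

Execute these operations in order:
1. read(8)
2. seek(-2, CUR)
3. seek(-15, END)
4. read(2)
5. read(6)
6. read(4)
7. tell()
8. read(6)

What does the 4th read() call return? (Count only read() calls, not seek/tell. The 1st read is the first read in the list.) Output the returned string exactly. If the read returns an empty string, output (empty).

Answer: 4NVN

Derivation:
After 1 (read(8)): returned '6KF8GB6J', offset=8
After 2 (seek(-2, CUR)): offset=6
After 3 (seek(-15, END)): offset=2
After 4 (read(2)): returned 'F8', offset=4
After 5 (read(6)): returned 'GB6J1H', offset=10
After 6 (read(4)): returned '4NVN', offset=14
After 7 (tell()): offset=14
After 8 (read(6)): returned '5OU', offset=17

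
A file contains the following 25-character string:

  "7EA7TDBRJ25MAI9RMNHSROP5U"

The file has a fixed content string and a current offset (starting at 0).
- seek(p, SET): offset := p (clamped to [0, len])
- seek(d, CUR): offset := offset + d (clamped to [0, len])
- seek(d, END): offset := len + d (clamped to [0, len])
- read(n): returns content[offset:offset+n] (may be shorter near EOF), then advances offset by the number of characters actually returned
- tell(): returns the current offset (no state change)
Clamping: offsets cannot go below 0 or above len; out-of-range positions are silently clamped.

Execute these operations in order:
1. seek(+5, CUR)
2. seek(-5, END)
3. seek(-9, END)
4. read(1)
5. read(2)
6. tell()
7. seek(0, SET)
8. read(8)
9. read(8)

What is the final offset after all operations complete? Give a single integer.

Answer: 16

Derivation:
After 1 (seek(+5, CUR)): offset=5
After 2 (seek(-5, END)): offset=20
After 3 (seek(-9, END)): offset=16
After 4 (read(1)): returned 'M', offset=17
After 5 (read(2)): returned 'NH', offset=19
After 6 (tell()): offset=19
After 7 (seek(0, SET)): offset=0
After 8 (read(8)): returned '7EA7TDBR', offset=8
After 9 (read(8)): returned 'J25MAI9R', offset=16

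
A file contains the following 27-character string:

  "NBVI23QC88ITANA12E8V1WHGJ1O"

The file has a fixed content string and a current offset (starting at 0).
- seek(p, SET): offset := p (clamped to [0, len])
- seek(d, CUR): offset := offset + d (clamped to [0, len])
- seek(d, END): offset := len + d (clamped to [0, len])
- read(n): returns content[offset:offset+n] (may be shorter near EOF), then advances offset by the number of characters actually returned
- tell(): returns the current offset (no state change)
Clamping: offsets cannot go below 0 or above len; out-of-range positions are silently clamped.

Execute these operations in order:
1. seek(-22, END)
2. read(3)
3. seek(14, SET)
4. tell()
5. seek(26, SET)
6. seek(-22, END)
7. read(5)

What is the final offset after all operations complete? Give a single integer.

Answer: 10

Derivation:
After 1 (seek(-22, END)): offset=5
After 2 (read(3)): returned '3QC', offset=8
After 3 (seek(14, SET)): offset=14
After 4 (tell()): offset=14
After 5 (seek(26, SET)): offset=26
After 6 (seek(-22, END)): offset=5
After 7 (read(5)): returned '3QC88', offset=10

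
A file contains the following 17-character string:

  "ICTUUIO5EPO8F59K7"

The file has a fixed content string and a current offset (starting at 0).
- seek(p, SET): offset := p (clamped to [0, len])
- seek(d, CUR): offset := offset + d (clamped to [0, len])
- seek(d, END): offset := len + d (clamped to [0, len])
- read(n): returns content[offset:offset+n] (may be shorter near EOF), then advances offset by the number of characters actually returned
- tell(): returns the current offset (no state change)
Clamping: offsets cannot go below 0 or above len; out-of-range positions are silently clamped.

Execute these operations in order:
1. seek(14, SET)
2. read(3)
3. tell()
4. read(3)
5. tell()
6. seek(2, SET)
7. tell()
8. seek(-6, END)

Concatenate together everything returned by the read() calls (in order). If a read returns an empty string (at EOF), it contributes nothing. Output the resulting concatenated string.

Answer: 9K7

Derivation:
After 1 (seek(14, SET)): offset=14
After 2 (read(3)): returned '9K7', offset=17
After 3 (tell()): offset=17
After 4 (read(3)): returned '', offset=17
After 5 (tell()): offset=17
After 6 (seek(2, SET)): offset=2
After 7 (tell()): offset=2
After 8 (seek(-6, END)): offset=11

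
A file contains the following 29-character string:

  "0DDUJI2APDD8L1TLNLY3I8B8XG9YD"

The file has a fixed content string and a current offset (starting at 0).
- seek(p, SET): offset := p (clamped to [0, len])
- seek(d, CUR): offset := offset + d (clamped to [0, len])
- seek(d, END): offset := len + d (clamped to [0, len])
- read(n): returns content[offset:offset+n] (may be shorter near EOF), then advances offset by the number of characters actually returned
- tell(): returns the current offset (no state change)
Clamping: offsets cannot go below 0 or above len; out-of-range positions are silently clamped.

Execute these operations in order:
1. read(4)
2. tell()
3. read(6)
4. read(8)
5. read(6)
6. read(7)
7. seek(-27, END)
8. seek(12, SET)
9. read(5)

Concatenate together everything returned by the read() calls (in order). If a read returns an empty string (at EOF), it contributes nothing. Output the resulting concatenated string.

Answer: 0DDUJI2APDD8L1TLNLY3I8B8XG9YDL1TLN

Derivation:
After 1 (read(4)): returned '0DDU', offset=4
After 2 (tell()): offset=4
After 3 (read(6)): returned 'JI2APD', offset=10
After 4 (read(8)): returned 'D8L1TLNL', offset=18
After 5 (read(6)): returned 'Y3I8B8', offset=24
After 6 (read(7)): returned 'XG9YD', offset=29
After 7 (seek(-27, END)): offset=2
After 8 (seek(12, SET)): offset=12
After 9 (read(5)): returned 'L1TLN', offset=17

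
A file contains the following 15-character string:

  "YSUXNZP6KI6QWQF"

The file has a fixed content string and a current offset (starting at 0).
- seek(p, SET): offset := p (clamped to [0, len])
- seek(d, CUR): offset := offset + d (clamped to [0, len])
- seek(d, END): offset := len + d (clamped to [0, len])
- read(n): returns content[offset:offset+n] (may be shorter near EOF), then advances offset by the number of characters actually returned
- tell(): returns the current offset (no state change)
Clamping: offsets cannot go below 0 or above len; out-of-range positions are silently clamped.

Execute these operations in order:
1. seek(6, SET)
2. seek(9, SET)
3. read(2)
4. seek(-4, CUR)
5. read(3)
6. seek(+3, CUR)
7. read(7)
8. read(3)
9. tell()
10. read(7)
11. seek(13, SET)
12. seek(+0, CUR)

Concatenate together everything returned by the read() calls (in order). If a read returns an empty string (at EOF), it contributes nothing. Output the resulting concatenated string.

Answer: I66KIQF

Derivation:
After 1 (seek(6, SET)): offset=6
After 2 (seek(9, SET)): offset=9
After 3 (read(2)): returned 'I6', offset=11
After 4 (seek(-4, CUR)): offset=7
After 5 (read(3)): returned '6KI', offset=10
After 6 (seek(+3, CUR)): offset=13
After 7 (read(7)): returned 'QF', offset=15
After 8 (read(3)): returned '', offset=15
After 9 (tell()): offset=15
After 10 (read(7)): returned '', offset=15
After 11 (seek(13, SET)): offset=13
After 12 (seek(+0, CUR)): offset=13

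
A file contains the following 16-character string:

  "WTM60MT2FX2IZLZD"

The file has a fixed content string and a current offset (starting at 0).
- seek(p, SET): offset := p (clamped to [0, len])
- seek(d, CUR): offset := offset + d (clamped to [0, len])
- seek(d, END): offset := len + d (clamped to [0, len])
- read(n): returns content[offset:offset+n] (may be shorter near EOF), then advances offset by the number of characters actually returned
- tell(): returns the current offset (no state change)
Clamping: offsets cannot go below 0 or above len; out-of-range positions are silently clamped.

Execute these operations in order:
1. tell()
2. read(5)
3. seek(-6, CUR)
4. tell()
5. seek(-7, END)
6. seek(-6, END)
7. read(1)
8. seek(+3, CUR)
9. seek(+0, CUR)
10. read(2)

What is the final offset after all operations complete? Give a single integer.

Answer: 16

Derivation:
After 1 (tell()): offset=0
After 2 (read(5)): returned 'WTM60', offset=5
After 3 (seek(-6, CUR)): offset=0
After 4 (tell()): offset=0
After 5 (seek(-7, END)): offset=9
After 6 (seek(-6, END)): offset=10
After 7 (read(1)): returned '2', offset=11
After 8 (seek(+3, CUR)): offset=14
After 9 (seek(+0, CUR)): offset=14
After 10 (read(2)): returned 'ZD', offset=16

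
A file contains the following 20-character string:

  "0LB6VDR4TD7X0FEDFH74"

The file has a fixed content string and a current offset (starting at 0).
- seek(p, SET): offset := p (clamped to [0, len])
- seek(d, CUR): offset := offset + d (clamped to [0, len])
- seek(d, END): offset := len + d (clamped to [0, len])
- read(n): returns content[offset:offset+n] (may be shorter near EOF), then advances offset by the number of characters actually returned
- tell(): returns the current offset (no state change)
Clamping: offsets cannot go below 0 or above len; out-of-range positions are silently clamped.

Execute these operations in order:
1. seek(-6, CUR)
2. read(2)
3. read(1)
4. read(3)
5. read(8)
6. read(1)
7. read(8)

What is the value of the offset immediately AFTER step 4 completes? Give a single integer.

After 1 (seek(-6, CUR)): offset=0
After 2 (read(2)): returned '0L', offset=2
After 3 (read(1)): returned 'B', offset=3
After 4 (read(3)): returned '6VD', offset=6

Answer: 6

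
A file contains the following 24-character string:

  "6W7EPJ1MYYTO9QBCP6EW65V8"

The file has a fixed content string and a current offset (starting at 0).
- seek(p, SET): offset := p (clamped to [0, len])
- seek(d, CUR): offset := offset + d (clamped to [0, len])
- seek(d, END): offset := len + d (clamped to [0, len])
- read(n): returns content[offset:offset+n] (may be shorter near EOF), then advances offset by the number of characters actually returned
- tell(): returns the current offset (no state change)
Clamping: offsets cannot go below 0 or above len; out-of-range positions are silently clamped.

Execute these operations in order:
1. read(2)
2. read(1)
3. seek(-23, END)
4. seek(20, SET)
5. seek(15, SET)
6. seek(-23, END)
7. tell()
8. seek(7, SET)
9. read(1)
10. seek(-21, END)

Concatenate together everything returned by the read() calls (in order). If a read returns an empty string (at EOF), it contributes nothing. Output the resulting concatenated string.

Answer: 6W7M

Derivation:
After 1 (read(2)): returned '6W', offset=2
After 2 (read(1)): returned '7', offset=3
After 3 (seek(-23, END)): offset=1
After 4 (seek(20, SET)): offset=20
After 5 (seek(15, SET)): offset=15
After 6 (seek(-23, END)): offset=1
After 7 (tell()): offset=1
After 8 (seek(7, SET)): offset=7
After 9 (read(1)): returned 'M', offset=8
After 10 (seek(-21, END)): offset=3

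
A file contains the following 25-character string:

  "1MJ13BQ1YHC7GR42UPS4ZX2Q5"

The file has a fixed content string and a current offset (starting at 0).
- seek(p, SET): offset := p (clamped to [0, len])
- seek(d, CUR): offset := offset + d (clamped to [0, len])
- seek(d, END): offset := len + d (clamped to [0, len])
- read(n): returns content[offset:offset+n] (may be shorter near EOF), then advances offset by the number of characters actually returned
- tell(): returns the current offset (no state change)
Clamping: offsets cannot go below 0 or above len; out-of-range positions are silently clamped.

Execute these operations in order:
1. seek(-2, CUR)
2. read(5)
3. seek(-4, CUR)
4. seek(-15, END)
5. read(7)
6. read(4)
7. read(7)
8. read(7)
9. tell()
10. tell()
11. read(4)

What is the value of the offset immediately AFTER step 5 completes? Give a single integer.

Answer: 17

Derivation:
After 1 (seek(-2, CUR)): offset=0
After 2 (read(5)): returned '1MJ13', offset=5
After 3 (seek(-4, CUR)): offset=1
After 4 (seek(-15, END)): offset=10
After 5 (read(7)): returned 'C7GR42U', offset=17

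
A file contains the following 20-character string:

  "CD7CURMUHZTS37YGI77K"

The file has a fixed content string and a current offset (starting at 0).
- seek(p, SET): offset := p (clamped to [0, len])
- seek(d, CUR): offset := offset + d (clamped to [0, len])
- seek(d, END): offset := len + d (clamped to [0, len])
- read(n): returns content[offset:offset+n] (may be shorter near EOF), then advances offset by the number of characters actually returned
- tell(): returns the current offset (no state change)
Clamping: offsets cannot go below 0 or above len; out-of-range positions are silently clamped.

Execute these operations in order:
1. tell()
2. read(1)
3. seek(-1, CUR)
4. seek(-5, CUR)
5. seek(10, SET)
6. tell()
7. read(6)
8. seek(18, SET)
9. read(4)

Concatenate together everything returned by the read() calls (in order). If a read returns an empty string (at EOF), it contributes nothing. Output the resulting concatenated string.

After 1 (tell()): offset=0
After 2 (read(1)): returned 'C', offset=1
After 3 (seek(-1, CUR)): offset=0
After 4 (seek(-5, CUR)): offset=0
After 5 (seek(10, SET)): offset=10
After 6 (tell()): offset=10
After 7 (read(6)): returned 'TS37YG', offset=16
After 8 (seek(18, SET)): offset=18
After 9 (read(4)): returned '7K', offset=20

Answer: CTS37YG7K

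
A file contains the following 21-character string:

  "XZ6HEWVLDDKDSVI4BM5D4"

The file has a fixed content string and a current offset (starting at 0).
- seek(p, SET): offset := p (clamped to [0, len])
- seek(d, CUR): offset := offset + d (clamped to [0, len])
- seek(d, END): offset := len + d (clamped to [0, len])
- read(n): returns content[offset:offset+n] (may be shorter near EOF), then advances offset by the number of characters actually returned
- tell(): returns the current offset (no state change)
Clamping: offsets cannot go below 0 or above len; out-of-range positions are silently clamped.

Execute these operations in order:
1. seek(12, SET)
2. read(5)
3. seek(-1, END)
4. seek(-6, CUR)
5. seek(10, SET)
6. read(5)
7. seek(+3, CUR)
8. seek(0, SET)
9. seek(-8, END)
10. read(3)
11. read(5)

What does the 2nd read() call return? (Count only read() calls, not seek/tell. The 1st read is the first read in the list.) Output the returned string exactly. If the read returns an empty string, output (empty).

After 1 (seek(12, SET)): offset=12
After 2 (read(5)): returned 'SVI4B', offset=17
After 3 (seek(-1, END)): offset=20
After 4 (seek(-6, CUR)): offset=14
After 5 (seek(10, SET)): offset=10
After 6 (read(5)): returned 'KDSVI', offset=15
After 7 (seek(+3, CUR)): offset=18
After 8 (seek(0, SET)): offset=0
After 9 (seek(-8, END)): offset=13
After 10 (read(3)): returned 'VI4', offset=16
After 11 (read(5)): returned 'BM5D4', offset=21

Answer: KDSVI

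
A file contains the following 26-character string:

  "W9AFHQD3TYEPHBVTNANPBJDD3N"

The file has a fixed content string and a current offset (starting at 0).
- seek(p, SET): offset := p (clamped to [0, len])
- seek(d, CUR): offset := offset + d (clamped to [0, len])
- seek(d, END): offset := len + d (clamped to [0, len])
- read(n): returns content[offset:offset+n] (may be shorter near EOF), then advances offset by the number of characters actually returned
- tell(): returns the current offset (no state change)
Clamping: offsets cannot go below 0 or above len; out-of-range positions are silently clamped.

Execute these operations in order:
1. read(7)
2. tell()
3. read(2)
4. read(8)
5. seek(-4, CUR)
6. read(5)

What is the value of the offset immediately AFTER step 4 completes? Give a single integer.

Answer: 17

Derivation:
After 1 (read(7)): returned 'W9AFHQD', offset=7
After 2 (tell()): offset=7
After 3 (read(2)): returned '3T', offset=9
After 4 (read(8)): returned 'YEPHBVTN', offset=17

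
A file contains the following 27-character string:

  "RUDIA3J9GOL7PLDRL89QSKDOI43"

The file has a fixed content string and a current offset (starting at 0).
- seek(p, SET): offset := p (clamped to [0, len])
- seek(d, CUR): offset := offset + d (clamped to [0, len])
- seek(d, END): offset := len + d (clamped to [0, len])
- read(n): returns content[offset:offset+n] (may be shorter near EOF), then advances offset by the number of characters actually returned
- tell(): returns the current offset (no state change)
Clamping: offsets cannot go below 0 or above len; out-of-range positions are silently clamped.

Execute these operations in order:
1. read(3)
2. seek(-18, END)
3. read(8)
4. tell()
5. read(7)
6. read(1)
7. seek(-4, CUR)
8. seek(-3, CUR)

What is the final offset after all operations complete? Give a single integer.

After 1 (read(3)): returned 'RUD', offset=3
After 2 (seek(-18, END)): offset=9
After 3 (read(8)): returned 'OL7PLDRL', offset=17
After 4 (tell()): offset=17
After 5 (read(7)): returned '89QSKDO', offset=24
After 6 (read(1)): returned 'I', offset=25
After 7 (seek(-4, CUR)): offset=21
After 8 (seek(-3, CUR)): offset=18

Answer: 18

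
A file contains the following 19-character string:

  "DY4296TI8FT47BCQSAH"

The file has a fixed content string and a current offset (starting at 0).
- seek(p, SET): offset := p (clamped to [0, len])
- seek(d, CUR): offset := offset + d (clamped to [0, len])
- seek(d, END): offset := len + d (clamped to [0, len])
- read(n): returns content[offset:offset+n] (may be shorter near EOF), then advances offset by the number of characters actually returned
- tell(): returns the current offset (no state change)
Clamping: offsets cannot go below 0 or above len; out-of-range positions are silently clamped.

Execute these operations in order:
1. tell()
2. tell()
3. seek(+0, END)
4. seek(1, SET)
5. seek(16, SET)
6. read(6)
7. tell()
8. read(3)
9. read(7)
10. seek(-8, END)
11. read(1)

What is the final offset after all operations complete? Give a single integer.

Answer: 12

Derivation:
After 1 (tell()): offset=0
After 2 (tell()): offset=0
After 3 (seek(+0, END)): offset=19
After 4 (seek(1, SET)): offset=1
After 5 (seek(16, SET)): offset=16
After 6 (read(6)): returned 'SAH', offset=19
After 7 (tell()): offset=19
After 8 (read(3)): returned '', offset=19
After 9 (read(7)): returned '', offset=19
After 10 (seek(-8, END)): offset=11
After 11 (read(1)): returned '4', offset=12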